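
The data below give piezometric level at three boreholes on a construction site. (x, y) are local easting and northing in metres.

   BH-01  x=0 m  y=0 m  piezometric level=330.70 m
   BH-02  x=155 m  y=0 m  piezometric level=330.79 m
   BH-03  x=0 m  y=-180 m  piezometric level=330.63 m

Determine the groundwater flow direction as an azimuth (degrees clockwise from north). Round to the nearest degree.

∂h/∂x = (330.79 − 330.70) / (155 − 0) = +0.0005806
∂h/∂y = (330.63 − 330.70) / (-180 − 0) = +0.0003889
Flow direction (−∇h) has components (-0.0005806 E, -0.0003889 N).
Azimuth = atan2(E, N) = atan2(-0.0005806, -0.0003889) = 236.2° ≈ 236°.

236°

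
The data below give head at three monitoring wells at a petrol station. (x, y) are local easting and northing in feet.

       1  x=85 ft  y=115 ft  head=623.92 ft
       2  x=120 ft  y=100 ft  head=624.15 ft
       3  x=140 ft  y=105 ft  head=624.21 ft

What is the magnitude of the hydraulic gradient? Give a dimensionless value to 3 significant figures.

0.00681

With h = a·x + b·y + c and 1 as origin, the differences give:
  35·a + (-15)·b = +0.23
  55·a + (-10)·b = +0.29
Eliminate b (×(-10) and ×(-15), subtract): 475·a = 2.050 → a = ∂h/∂x = +0.004316
Back-substitute: b = ∂h/∂y = -0.005263.
|∇h| = √(0.004316² + -0.005263²) = 0.006806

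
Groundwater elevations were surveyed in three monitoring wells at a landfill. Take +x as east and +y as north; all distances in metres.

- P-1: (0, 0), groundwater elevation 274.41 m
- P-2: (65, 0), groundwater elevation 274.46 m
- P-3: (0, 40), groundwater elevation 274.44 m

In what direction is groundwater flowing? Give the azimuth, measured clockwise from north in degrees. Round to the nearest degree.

∂h/∂x = (274.46 − 274.41) / (65 − 0) = +0.0007692
∂h/∂y = (274.44 − 274.41) / (40 − 0) = +0.0007500
Flow direction (−∇h) has components (-0.0007692 E, -0.0007500 N).
Azimuth = atan2(E, N) = atan2(-0.0007692, -0.0007500) = 225.7° ≈ 226°.

226°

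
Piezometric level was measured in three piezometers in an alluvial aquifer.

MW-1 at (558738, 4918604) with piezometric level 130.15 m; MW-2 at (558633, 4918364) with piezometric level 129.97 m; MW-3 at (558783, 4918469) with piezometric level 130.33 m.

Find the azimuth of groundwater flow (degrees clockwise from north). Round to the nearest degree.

279°

Three-point gradient (reference MW-1): Δ to MW-2 = (-105, -240, -0.18), Δ to MW-3 = (45, -135, +0.18).
∂h/∂x = +0.002703, ∂h/∂y = -0.0004324 (det = 24975).
Flow direction (−∇h) has components (-0.002703 E, +0.0004324 N).
Azimuth = atan2(E, N) = atan2(-0.002703, +0.0004324) = 279.1° ≈ 279°.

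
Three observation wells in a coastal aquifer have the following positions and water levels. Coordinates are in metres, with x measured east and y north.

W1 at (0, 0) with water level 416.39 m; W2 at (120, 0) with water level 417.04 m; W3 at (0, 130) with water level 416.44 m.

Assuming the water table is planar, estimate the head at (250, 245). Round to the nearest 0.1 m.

∂h/∂x = (417.04 − 416.39) / (120 − 0) = +0.005417
∂h/∂y = (416.44 − 416.39) / (130 − 0) = +0.0003846
h(250, 245) = 416.39 + (+0.005417)·(250) + (+0.0003846)·(245) = 416.39 +1.354 +0.094 = 417.838 m.

417.8 m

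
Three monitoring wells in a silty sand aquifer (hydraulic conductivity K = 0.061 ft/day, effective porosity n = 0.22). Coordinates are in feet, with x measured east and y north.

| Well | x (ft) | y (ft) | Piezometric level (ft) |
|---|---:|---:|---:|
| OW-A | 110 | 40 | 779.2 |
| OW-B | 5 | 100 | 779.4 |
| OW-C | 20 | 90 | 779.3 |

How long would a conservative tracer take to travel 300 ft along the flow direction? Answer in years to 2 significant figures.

With h = a·x + b·y + c and OW-A as origin, the differences give:
  (-105)·a + 60·b = +0.2
  (-90)·a + 50·b = +0.1
Eliminate b (×50 and ×60, subtract): 150·a = 4.00 → a = ∂h/∂x = +0.02667
Back-substitute: b = ∂h/∂y = +0.05000.
|∇h| = √(0.02667² + 0.05000²) = 0.05667
Seepage velocity v = K·i/n = 0.061 × 0.05667 / 0.22 = 0.01571 ft/day.
t = 300 / 0.01571 = 1.91e+04 days = 52.3 years.

52 years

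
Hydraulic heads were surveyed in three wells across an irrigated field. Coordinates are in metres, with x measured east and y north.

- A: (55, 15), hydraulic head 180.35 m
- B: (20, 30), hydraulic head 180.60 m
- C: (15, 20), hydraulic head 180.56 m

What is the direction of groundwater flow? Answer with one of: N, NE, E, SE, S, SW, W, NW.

Differences from A: to B (Δx, Δy, Δh) = (-35, 15, +0.25); to C = (-40, 5, +0.21).
Determinant of the coordinate differences = (-35)·5 − (-40)·15 = 425.
∂h/∂x = [(+0.25)·5 − (+0.21)·15] / 425 = -0.004471
∂h/∂y = [(-35)·(+0.21) − (-40)·(+0.25)] / 425 = +0.006235
Flow = −∇h = (+0.004471 east, -0.006235 north), which points southeast.

SE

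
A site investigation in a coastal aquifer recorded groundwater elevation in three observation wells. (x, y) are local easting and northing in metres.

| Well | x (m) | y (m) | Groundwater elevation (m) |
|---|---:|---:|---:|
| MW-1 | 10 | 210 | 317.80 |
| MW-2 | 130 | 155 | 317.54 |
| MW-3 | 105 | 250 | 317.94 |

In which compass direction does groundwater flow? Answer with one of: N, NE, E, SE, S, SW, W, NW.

Differences from MW-1: to MW-2 (Δx, Δy, Δh) = (120, -55, -0.26); to MW-3 = (95, 40, +0.14).
Determinant of the coordinate differences = 120·40 − 95·(-55) = 10025.
∂h/∂x = [(-0.26)·40 − (+0.14)·(-55)] / 10025 = -0.0002693
∂h/∂y = [120·(+0.14) − 95·(-0.26)] / 10025 = +0.004140
Flow = −∇h = (+0.0002693 east, -0.004140 north), which points south.

S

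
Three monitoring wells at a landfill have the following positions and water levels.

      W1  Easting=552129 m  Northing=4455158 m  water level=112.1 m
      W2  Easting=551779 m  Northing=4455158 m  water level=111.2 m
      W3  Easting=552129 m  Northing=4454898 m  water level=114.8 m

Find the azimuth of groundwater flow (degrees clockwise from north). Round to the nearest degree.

∂h/∂x = (111.2 − 112.1) / (551779 − 552129) = +0.002571
∂h/∂y = (114.8 − 112.1) / (4454898 − 4455158) = -0.01038
Flow direction (−∇h) has components (-0.002571 E, +0.01038 N).
Azimuth = atan2(E, N) = atan2(-0.002571, +0.01038) = 346.1° ≈ 346°.

346°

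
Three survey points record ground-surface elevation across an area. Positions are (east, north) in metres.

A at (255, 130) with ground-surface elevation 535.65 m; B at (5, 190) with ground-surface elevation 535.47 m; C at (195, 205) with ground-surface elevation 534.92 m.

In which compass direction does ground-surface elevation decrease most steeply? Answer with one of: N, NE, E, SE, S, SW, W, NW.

N

Differences from A: to B (Δx, Δy, Δh) = (-250, 60, -0.18); to C = (-60, 75, -0.73).
Solve a·Δx + b·Δy = Δz: det = (-250)·75 − (-60)·60 = -15150.
∂z/∂x = [(-0.18)·75 − (-0.73)·60] / -15150 = -0.002000
∂z/∂y = [(-250)·(-0.73) − (-60)·(-0.18)] / -15150 = -0.01133
Steepest decrease is along −∇f = (+0.002000 E, +0.01133 N) → north.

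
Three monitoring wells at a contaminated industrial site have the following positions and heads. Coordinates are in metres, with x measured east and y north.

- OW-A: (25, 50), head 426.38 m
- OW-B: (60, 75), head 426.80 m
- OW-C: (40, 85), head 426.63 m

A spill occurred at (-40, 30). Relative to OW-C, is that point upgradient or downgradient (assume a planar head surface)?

Differences from OW-A: to OW-B (Δx, Δy, Δh) = (35, 25, +0.42); to OW-C = (15, 35, +0.25).
Determinant of the coordinate differences = 35·35 − 15·25 = 850.
∂h/∂x = [(+0.42)·35 − (+0.25)·25] / 850 = +0.009941
∂h/∂y = [35·(+0.25) − 15·(+0.42)] / 850 = +0.002882
Head at (-40, 30) = 426.38 + (+0.009941)·(-65) + (+0.002882)·(-20) = 425.68 m.
That is lower than the 426.63 m at OW-C, so the point is downgradient.

downgradient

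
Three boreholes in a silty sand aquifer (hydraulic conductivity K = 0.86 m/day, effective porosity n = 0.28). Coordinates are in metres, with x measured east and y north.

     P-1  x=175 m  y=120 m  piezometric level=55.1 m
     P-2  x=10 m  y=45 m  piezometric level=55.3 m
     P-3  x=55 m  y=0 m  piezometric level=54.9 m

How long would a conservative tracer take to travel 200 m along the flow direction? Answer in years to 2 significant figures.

28 years

Taking P-1 as reference: P-2−P-1 = (-165, -75, +0.2); P-3−P-1 = (-120, -120, -0.2).
Determinant of the coordinate differences = (-165)·(-120) − (-120)·(-75) = 10800.
∂h/∂x = [(+0.2)·(-120) − (-0.2)·(-75)] / 10800 = -0.003611
∂h/∂y = [(-165)·(-0.2) − (-120)·(+0.2)] / 10800 = +0.005278
|∇h| = √(-0.003611² + 0.005278²) = 0.006395
Seepage velocity v = K·i/n = 0.86 × 0.006395 / 0.28 = 0.01964 m/day.
t = 200 / 0.01964 = 1.018e+04 days = 27.9 years.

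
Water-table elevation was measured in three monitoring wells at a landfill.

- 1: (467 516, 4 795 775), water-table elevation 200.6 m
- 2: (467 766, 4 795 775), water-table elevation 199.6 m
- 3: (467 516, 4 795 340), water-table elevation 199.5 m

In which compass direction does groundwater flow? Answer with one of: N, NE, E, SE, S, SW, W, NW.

∂h/∂x = (199.6 − 200.6) / (467766 − 467516) = -0.004000
∂h/∂y = (199.5 − 200.6) / (4795340 − 4795775) = +0.002529
Flow = −∇h = (+0.004000 east, -0.002529 north), which points southeast.

SE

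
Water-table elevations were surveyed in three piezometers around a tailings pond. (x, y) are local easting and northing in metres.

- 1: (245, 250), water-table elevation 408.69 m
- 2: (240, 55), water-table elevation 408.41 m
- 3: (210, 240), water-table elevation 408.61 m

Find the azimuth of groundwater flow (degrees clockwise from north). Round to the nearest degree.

Three-point gradient (reference 1): Δ to 2 = (-5, -195, -0.28), Δ to 3 = (-35, -10, -0.08).
∂h/∂x = +0.001889, ∂h/∂y = +0.001387 (det = -6775).
Flow direction (−∇h) has components (-0.001889 E, -0.001387 N).
Azimuth = atan2(E, N) = atan2(-0.001889, -0.001387) = 233.7° ≈ 234°.

234°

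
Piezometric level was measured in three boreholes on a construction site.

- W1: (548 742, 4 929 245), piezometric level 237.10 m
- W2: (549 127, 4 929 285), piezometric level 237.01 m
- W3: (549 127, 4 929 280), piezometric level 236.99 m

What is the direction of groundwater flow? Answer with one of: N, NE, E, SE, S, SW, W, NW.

S

Differences from W1: to W2 (Δx, Δy, Δh) = (385, 40, -0.09); to W3 = (385, 35, -0.11).
Solve a·Δx + b·Δy = Δh: det = 385·35 − 385·40 = -1925.
∂h/∂x = [(-0.09)·35 − (-0.11)·40] / -1925 = -0.0006494
∂h/∂y = [385·(-0.11) − 385·(-0.09)] / -1925 = +0.004000
Flow = −∇h = (+0.0006494 east, -0.004000 north), which points south.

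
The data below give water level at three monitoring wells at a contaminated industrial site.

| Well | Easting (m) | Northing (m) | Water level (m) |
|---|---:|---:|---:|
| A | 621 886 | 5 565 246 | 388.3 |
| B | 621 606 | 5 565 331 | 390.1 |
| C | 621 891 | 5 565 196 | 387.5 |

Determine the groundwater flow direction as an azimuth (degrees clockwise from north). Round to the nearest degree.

174°

Differences from A: to B (Δx, Δy, Δh) = (-280, 85, +1.8); to C = (5, -50, -0.8).
Determinant of the coordinate differences = (-280)·(-50) − 5·85 = 13575.
∂h/∂x = [(+1.8)·(-50) − (-0.8)·85] / 13575 = -0.001621
∂h/∂y = [(-280)·(-0.8) − 5·(+1.8)] / 13575 = +0.01584
Flow direction (−∇h) has components (+0.001621 E, -0.01584 N).
Azimuth = atan2(E, N) = atan2(+0.001621, -0.01584) = 174.2° ≈ 174°.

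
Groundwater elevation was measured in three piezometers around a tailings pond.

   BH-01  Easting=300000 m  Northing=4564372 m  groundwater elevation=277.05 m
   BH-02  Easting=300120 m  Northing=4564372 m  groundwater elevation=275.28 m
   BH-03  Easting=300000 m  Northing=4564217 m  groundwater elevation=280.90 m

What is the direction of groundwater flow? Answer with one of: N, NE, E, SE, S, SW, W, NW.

NE

∂h/∂x = (275.28 − 277.05) / (300120 − 300000) = -0.01475
∂h/∂y = (280.90 − 277.05) / (4564217 − 4564372) = -0.02484
Flow = −∇h = (+0.01475 east, +0.02484 north), which points northeast.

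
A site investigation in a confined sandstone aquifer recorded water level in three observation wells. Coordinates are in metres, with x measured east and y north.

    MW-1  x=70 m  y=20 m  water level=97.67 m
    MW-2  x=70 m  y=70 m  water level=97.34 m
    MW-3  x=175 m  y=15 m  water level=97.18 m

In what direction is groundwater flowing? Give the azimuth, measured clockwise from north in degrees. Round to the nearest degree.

With h = a·x + b·y + c and MW-1 as origin, the differences give:
  0·a + 50·b = -0.33
  105·a + (-5)·b = -0.49
Eliminate b (×(-5) and ×50, subtract): -5250·a = 26.150 → a = ∂h/∂x = -0.004981
Back-substitute: b = ∂h/∂y = -0.006600.
Flow direction (−∇h) has components (+0.004981 E, +0.006600 N).
Azimuth = atan2(E, N) = atan2(+0.004981, +0.006600) = 37.0° ≈ 037°.

037°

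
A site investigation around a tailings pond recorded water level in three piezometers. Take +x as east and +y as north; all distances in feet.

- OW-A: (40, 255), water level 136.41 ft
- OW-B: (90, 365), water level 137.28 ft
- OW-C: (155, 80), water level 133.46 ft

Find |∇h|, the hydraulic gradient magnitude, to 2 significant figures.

0.014

With h = a·x + b·y + c and OW-A as origin, the differences give:
  50·a + 110·b = +0.87
  115·a + (-175)·b = -2.95
Eliminate b (×(-175) and ×110, subtract): -21400·a = 172.250 → a = ∂h/∂x = -0.008049
Back-substitute: b = ∂h/∂y = +0.01157.
|∇h| = √(-0.008049² + 0.01157²) = 0.01409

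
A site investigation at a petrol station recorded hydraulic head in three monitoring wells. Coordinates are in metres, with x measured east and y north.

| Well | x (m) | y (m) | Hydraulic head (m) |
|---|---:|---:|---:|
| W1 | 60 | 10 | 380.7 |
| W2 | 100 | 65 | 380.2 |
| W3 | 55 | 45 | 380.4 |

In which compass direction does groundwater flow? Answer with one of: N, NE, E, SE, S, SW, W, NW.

N

Three-point gradient (reference W1): Δ to W2 = (40, 55, -0.5), Δ to W3 = (-5, 35, -0.3).
∂h/∂x = -0.0005970, ∂h/∂y = -0.008657 (det = 1675).
Flow = −∇h = (+0.0005970 east, +0.008657 north), which points north.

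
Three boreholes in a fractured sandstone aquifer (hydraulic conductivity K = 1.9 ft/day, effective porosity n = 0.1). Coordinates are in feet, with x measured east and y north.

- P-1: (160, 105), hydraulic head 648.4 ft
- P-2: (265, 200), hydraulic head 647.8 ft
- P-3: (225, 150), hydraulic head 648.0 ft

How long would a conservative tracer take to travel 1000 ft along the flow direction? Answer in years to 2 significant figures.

Differences from P-1: to P-2 (Δx, Δy, Δh) = (105, 95, -0.6); to P-3 = (65, 45, -0.4).
Solve a·Δx + b·Δy = Δh: det = 105·45 − 65·95 = -1450.
∂h/∂x = [(-0.6)·45 − (-0.4)·95] / -1450 = -0.007586
∂h/∂y = [105·(-0.4) − 65·(-0.6)] / -1450 = +0.002069
|∇h| = √(-0.007586² + 0.002069²) = 0.007863
Seepage velocity v = K·i/n = 1.9 × 0.007863 / 0.1 = 0.1494 ft/day.
t = 1000 / 0.1494 = 6693 days = 18.3 years.

18 years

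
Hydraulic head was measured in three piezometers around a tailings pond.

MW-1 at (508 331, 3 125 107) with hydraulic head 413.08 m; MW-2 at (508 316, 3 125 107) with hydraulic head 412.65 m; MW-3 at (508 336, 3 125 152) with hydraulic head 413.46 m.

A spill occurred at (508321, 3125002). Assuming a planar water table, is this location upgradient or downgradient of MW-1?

With h = a·x + b·y + c and MW-1 as origin, the differences give:
  (-15)·a + 0·b = -0.43
  5·a + 45·b = +0.38
Eliminate b (×45 and ×0, subtract): -675·a = -19.350 → a = ∂h/∂x = +0.02867
Back-substitute: b = ∂h/∂y = +0.005259.
Head at (508321, 3125002) = 413.08 + (+0.02867)·(-10) + (+0.005259)·(-105) = 412.24 m.
That is lower than the 413.08 m at MW-1, so the point is downgradient.

downgradient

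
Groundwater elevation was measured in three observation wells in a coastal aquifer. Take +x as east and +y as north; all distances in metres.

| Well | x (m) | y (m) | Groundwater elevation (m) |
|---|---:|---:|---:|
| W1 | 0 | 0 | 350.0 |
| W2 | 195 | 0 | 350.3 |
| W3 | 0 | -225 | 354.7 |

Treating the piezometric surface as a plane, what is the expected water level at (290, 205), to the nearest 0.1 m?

∂h/∂x = (350.3 − 350.0) / (195 − 0) = +0.001538
∂h/∂y = (354.7 − 350.0) / (-225 − 0) = -0.02089
h(290, 205) = 350.0 + (+0.001538)·(290) + (-0.02089)·(205) = 350.0 +0.446 -4.282 = 346.164 m.

346.2 m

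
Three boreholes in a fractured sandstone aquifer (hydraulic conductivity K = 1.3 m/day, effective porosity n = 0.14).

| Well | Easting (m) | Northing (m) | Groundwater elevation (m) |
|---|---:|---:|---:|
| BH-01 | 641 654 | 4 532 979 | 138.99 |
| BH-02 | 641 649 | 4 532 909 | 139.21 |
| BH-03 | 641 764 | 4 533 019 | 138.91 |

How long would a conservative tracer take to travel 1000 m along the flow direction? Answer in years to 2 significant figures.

92 years

Differences from BH-01: to BH-02 (Δx, Δy, Δh) = (-5, -70, +0.22); to BH-03 = (110, 40, -0.08).
Solve a·Δx + b·Δy = Δh: det = (-5)·40 − 110·(-70) = 7500.
∂h/∂x = [(+0.22)·40 − (-0.08)·(-70)] / 7500 = +0.0004267
∂h/∂y = [(-5)·(-0.08) − 110·(+0.22)] / 7500 = -0.003173
|∇h| = √(0.0004267² + -0.003173²) = 0.003202
Seepage velocity v = K·i/n = 1.3 × 0.003202 / 0.14 = 0.02973 m/day.
t = 1000 / 0.02973 = 3.364e+04 days = 92.1 years.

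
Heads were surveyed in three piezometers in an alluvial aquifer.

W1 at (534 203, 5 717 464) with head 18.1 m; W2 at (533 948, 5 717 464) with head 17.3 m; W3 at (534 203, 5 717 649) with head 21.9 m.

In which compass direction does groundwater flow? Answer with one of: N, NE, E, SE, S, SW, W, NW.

∂h/∂x = (17.3 − 18.1) / (533948 − 534203) = +0.003137
∂h/∂y = (21.9 − 18.1) / (5717649 − 5717464) = +0.02054
Flow = −∇h = (-0.003137 east, -0.02054 north), which points south.

S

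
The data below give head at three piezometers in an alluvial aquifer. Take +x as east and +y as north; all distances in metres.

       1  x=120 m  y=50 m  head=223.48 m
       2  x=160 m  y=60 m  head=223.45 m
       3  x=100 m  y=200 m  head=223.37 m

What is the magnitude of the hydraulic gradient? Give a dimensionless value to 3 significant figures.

Taking 1 as reference: 2−1 = (40, 10, -0.03); 3−1 = (-20, 150, -0.11).
Determinant of the coordinate differences = 40·150 − (-20)·10 = 6200.
∂h/∂x = [(-0.03)·150 − (-0.11)·10] / 6200 = -0.0005484
∂h/∂y = [40·(-0.11) − (-20)·(-0.03)] / 6200 = -0.0008065
|∇h| = √(-0.0005484² + -0.0008065²) = 0.0009753

0.000975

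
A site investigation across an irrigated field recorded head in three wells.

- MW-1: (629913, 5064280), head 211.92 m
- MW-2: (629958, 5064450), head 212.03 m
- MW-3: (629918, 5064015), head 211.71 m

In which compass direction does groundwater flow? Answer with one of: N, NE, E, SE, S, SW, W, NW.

Differences from MW-1: to MW-2 (Δx, Δy, Δh) = (45, 170, +0.11); to MW-3 = (5, -265, -0.21).
Solve a·Δx + b·Δy = Δh: det = 45·(-265) − 5·170 = -12775.
∂h/∂x = [(+0.11)·(-265) − (-0.21)·170] / -12775 = -0.0005127
∂h/∂y = [45·(-0.21) − 5·(+0.11)] / -12775 = +0.0007828
Flow = −∇h = (+0.0005127 east, -0.0007828 north), which points southeast.

SE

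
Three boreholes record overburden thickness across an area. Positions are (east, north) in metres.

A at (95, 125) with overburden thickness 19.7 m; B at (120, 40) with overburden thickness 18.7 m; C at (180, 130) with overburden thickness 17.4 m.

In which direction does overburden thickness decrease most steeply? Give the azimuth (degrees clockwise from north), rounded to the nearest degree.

With d = a·x + b·y + c and A as origin, the differences give:
  25·a + (-85)·b = -1.0
  85·a + 5·b = -2.3
Eliminate b (×5 and ×(-85), subtract): 7350·a = -200.50 → a = ∂d/∂x = -0.02728
Back-substitute: b = ∂d/∂y = +0.003741.
Steepest decrease is along −∇f: components (+0.02728 E, -0.003741 N).
Azimuth = atan2(+0.02728, -0.003741) = 97.8° ≈ 098°.

098°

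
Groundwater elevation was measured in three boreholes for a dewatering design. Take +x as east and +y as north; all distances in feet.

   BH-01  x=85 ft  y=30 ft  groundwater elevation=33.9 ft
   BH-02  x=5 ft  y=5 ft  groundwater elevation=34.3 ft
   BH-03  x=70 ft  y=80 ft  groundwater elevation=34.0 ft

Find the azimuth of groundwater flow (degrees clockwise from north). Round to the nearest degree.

With h = a·x + b·y + c and BH-01 as origin, the differences give:
  (-80)·a + (-25)·b = +0.4
  (-15)·a + 50·b = +0.1
Eliminate b (×50 and ×(-25), subtract): -4375·a = 22.50 → a = ∂h/∂x = -0.005143
Back-substitute: b = ∂h/∂y = +0.0004571.
Flow direction (−∇h) has components (+0.005143 E, -0.0004571 N).
Azimuth = atan2(E, N) = atan2(+0.005143, -0.0004571) = 95.1° ≈ 095°.

095°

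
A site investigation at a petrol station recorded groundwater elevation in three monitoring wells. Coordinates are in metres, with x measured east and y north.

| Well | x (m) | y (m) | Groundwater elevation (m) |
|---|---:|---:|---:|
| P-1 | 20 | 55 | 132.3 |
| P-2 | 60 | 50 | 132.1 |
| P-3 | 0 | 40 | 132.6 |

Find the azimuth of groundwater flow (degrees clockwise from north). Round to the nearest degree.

Taking P-1 as reference: P-2−P-1 = (40, -5, -0.2); P-3−P-1 = (-20, -15, +0.3).
Determinant of the coordinate differences = 40·(-15) − (-20)·(-5) = -700.
∂h/∂x = [(-0.2)·(-15) − (+0.3)·(-5)] / -700 = -0.006429
∂h/∂y = [40·(+0.3) − (-20)·(-0.2)] / -700 = -0.01143
Flow direction (−∇h) has components (+0.006429 E, +0.01143 N).
Azimuth = atan2(E, N) = atan2(+0.006429, +0.01143) = 29.4° ≈ 029°.

029°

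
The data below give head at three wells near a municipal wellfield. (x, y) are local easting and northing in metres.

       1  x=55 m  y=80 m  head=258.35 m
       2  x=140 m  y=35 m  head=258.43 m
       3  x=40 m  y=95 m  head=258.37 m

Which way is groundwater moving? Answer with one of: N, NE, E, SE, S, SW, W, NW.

Differences from 1: to 2 (Δx, Δy, Δh) = (85, -45, +0.08); to 3 = (-15, 15, +0.02).
Solve a·Δx + b·Δy = Δh: det = 85·15 − (-15)·(-45) = 600.
∂h/∂x = [(+0.08)·15 − (+0.02)·(-45)] / 600 = +0.003500
∂h/∂y = [85·(+0.02) − (-15)·(+0.08)] / 600 = +0.004833
Flow = −∇h = (-0.003500 east, -0.004833 north), which points southwest.

SW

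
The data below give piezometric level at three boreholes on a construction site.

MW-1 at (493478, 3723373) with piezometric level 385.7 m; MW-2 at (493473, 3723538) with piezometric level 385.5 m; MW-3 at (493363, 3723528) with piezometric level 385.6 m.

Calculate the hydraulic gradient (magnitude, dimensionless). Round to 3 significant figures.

Three-point gradient (reference MW-1): Δ to MW-2 = (-5, 165, -0.2), Δ to MW-3 = (-115, 155, -0.1).
∂h/∂x = -0.0007967, ∂h/∂y = -0.001236 (det = 18200).
|∇h| = √(-0.0007967² + -0.001236²) = 0.001471

0.00147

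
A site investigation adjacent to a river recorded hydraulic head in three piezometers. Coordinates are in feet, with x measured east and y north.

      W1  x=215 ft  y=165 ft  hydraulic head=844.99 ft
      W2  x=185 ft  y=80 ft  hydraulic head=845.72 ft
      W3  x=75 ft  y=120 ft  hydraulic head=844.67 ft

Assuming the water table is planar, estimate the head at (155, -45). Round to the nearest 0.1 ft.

846.9 ft

Three-point gradient (reference W1): Δ to W2 = (-30, -85, +0.73), Δ to W3 = (-140, -45, -0.32).
∂h/∂x = +0.005692, ∂h/∂y = -0.01060 (det = -10550).
h(155, -45) = 844.99 + (+0.005692)·(-60) + (-0.01060)·(-210) = 844.99 -0.342 +2.225 = 846.874 ft.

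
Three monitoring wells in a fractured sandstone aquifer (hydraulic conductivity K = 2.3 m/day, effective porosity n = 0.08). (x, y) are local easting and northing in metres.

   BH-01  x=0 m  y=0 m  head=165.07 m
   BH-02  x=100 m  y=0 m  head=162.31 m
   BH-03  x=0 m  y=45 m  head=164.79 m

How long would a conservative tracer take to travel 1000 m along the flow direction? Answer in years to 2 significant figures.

∂h/∂x = (162.31 − 165.07) / (100 − 0) = -0.02760
∂h/∂y = (164.79 − 165.07) / (45 − 0) = -0.006222
|∇h| = √(-0.02760² + -0.006222²) = 0.02829
Seepage velocity v = K·i/n = 2.3 × 0.02829 / 0.08 = 0.8133 m/day.
t = 1000 / 0.8133 = 1230 days = 3.37 years.

3.4 years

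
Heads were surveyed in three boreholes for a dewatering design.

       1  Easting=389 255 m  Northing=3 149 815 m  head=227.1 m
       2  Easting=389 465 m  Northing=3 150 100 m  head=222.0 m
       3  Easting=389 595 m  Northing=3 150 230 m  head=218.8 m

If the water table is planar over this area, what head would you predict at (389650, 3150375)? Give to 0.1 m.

Three-point gradient (reference 1): Δ to 2 = (210, 285, -5.1), Δ to 3 = (340, 415, -8.3).
∂h/∂x = -0.02554, ∂h/∂y = +0.0009231 (det = -9750).
h(389650, 3150375) = 227.1 + (-0.02554)·(395) + (+0.0009231)·(560) = 227.1 -10.088 +0.517 = 217.529 m.

217.5 m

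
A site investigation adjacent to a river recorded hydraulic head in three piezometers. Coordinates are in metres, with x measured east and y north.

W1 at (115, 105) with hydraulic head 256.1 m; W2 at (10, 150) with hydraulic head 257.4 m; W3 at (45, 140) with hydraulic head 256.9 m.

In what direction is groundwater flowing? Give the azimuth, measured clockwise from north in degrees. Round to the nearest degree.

Taking W1 as reference: W2−W1 = (-105, 45, +1.3); W3−W1 = (-70, 35, +0.8).
Solve a·Δx + b·Δy = Δh: det = (-105)·35 − (-70)·45 = -525.
∂h/∂x = [(+1.3)·35 − (+0.8)·45] / -525 = -0.01810
∂h/∂y = [(-105)·(+0.8) − (-70)·(+1.3)] / -525 = -0.01333
Flow direction (−∇h) has components (+0.01810 E, +0.01333 N).
Azimuth = atan2(E, N) = atan2(+0.01810, +0.01333) = 53.6° ≈ 054°.

054°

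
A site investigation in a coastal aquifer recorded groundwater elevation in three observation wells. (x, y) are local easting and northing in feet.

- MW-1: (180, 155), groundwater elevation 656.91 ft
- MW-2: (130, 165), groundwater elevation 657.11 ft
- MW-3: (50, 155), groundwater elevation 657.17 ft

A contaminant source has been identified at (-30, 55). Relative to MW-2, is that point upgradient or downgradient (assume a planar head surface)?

downgradient

Differences from MW-1: to MW-2 (Δx, Δy, Δh) = (-50, 10, +0.20); to MW-3 = (-130, 0, +0.26).
Solve a·Δx + b·Δy = Δh: det = (-50)·0 − (-130)·10 = 1300.
∂h/∂x = [(+0.20)·0 − (+0.26)·10] / 1300 = -0.002000
∂h/∂y = [(-50)·(+0.26) − (-130)·(+0.20)] / 1300 = +0.01000
Head at (-30, 55) = 656.91 + (-0.002000)·(-210) + (+0.01000)·(-100) = 656.33 ft.
That is lower than the 657.11 ft at MW-2, so the point is downgradient.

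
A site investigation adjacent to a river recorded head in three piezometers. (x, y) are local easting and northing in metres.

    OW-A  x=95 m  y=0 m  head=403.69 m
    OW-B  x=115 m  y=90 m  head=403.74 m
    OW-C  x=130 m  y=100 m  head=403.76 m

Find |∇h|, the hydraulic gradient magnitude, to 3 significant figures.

0.00117

Differences from OW-A: to OW-B (Δx, Δy, Δh) = (20, 90, +0.05); to OW-C = (35, 100, +0.07).
Solve a·Δx + b·Δy = Δh: det = 20·100 − 35·90 = -1150.
∂h/∂x = [(+0.05)·100 − (+0.07)·90] / -1150 = +0.001130
∂h/∂y = [20·(+0.07) − 35·(+0.05)] / -1150 = +0.0003043
|∇h| = √(0.001130² + 0.0003043²) = 0.00117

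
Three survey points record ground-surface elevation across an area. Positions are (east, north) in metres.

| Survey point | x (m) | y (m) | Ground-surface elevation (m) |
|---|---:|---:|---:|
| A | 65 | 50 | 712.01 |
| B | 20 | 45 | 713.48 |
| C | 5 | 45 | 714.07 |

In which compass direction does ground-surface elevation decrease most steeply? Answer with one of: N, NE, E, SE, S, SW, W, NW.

SE

Three-point gradient (reference A): Δ to B = (-45, -5, +1.47), Δ to C = (-60, -5, +2.06).
∂z/∂x = -0.03933, ∂z/∂y = +0.06000 (det = -75).
Steepest decrease is along −∇f = (+0.03933 E, -0.06000 N) → southeast.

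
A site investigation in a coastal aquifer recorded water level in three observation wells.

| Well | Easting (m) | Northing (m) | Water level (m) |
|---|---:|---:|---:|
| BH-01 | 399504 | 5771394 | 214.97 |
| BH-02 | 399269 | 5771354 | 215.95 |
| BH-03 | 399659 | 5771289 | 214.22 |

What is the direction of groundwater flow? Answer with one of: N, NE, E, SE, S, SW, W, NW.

E

With h = a·x + b·y + c and BH-01 as origin, the differences give:
  (-235)·a + (-40)·b = +0.98
  155·a + (-105)·b = -0.75
Eliminate b (×(-105) and ×(-40), subtract): 30875·a = -132.900 → a = ∂h/∂x = -0.004304
Back-substitute: b = ∂h/∂y = +0.0007887.
Flow = −∇h = (+0.004304 east, -0.0007887 north), which points east.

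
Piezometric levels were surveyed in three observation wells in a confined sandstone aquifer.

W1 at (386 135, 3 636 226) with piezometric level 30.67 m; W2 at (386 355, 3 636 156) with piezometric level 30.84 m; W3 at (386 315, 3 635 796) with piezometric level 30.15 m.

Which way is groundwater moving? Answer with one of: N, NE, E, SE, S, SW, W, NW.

SW

Taking W1 as reference: W2−W1 = (220, -70, +0.17); W3−W1 = (180, -430, -0.52).
Solve a·Δx + b·Δy = Δh: det = 220·(-430) − 180·(-70) = -82000.
∂h/∂x = [(+0.17)·(-430) − (-0.52)·(-70)] / -82000 = +0.001335
∂h/∂y = [220·(-0.52) − 180·(+0.17)] / -82000 = +0.001768
Flow = −∇h = (-0.001335 east, -0.001768 north), which points southwest.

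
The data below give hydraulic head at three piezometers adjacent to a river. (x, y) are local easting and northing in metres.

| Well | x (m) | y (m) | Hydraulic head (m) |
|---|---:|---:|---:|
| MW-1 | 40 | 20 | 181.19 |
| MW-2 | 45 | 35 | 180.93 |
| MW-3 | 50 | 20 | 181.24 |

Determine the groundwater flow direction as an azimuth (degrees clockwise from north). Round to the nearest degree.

345°

Taking MW-1 as reference: MW-2−MW-1 = (5, 15, -0.26); MW-3−MW-1 = (10, 0, +0.05).
Solve a·Δx + b·Δy = Δh: det = 5·0 − 10·15 = -150.
∂h/∂x = [(-0.26)·0 − (+0.05)·15] / -150 = +0.005000
∂h/∂y = [5·(+0.05) − 10·(-0.26)] / -150 = -0.01900
Flow direction (−∇h) has components (-0.005000 E, +0.01900 N).
Azimuth = atan2(E, N) = atan2(-0.005000, +0.01900) = 345.3° ≈ 345°.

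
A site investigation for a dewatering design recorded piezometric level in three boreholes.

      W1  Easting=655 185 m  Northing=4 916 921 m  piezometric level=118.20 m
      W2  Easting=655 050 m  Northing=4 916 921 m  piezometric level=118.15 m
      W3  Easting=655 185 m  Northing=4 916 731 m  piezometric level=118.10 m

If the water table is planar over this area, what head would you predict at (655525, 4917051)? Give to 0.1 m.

∂h/∂x = (118.15 − 118.20) / (655050 − 655185) = +0.0003704
∂h/∂y = (118.10 − 118.20) / (4916731 − 4916921) = +0.0005263
h(655525, 4917051) = 118.20 + (+0.0003704)·(340) + (+0.0005263)·(130) = 118.20 +0.126 +0.068 = 118.394 m.

118.4 m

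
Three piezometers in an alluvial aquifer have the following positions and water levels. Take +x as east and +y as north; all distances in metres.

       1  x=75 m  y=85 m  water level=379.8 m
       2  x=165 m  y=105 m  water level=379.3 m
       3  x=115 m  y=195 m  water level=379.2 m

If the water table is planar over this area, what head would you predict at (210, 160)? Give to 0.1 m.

Taking 1 as reference: 2−1 = (90, 20, -0.5); 3−1 = (40, 110, -0.6).
Solve a·Δx + b·Δy = Δh: det = 90·110 − 40·20 = 9100.
∂h/∂x = [(-0.5)·110 − (-0.6)·20] / 9100 = -0.004725
∂h/∂y = [90·(-0.6) − 40·(-0.5)] / 9100 = -0.003736
h(210, 160) = 379.8 + (-0.004725)·(135) + (-0.003736)·(75) = 379.8 -0.638 -0.280 = 378.882 m.

378.9 m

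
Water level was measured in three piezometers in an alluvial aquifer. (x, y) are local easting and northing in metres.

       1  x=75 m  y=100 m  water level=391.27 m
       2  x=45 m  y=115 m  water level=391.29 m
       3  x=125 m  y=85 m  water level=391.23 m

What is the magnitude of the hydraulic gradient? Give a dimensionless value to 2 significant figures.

0.0012

Differences from 1: to 2 (Δx, Δy, Δh) = (-30, 15, +0.02); to 3 = (50, -15, -0.04).
Solve a·Δx + b·Δy = Δh: det = (-30)·(-15) − 50·15 = -300.
∂h/∂x = [(+0.02)·(-15) − (-0.04)·15] / -300 = -0.0010000
∂h/∂y = [(-30)·(-0.04) − 50·(+0.02)] / -300 = -0.0006667
|∇h| = √(-0.0010000² + -0.0006667²) = 0.001202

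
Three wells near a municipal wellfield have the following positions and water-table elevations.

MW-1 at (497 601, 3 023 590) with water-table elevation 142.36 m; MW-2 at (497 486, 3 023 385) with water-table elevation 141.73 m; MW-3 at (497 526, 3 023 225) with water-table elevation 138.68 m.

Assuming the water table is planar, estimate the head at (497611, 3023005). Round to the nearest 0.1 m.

133.9 m

Differences from MW-1: to MW-2 (Δx, Δy, Δh) = (-115, -205, -0.63); to MW-3 = (-75, -365, -3.68).
Solve a·Δx + b·Δy = Δh: det = (-115)·(-365) − (-75)·(-205) = 26600.
∂h/∂x = [(-0.63)·(-365) − (-3.68)·(-205)] / 26600 = -0.01972
∂h/∂y = [(-115)·(-3.68) − (-75)·(-0.63)] / 26600 = +0.01413
h(497611, 3023005) = 142.36 + (-0.01972)·(10) + (+0.01413)·(-585) = 142.36 -0.197 -8.268 = 133.895 m.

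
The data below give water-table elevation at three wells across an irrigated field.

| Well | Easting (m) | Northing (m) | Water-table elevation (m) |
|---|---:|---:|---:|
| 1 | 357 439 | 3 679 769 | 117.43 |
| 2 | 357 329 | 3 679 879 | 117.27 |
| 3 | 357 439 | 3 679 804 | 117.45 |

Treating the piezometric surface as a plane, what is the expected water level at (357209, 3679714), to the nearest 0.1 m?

116.9 m

With h = a·x + b·y + c and 1 as origin, the differences give:
  (-110)·a + 110·b = -0.16
  0·a + 35·b = +0.02
Eliminate b (×35 and ×110, subtract): -3850·a = -7.800 → a = ∂h/∂x = +0.002026
Back-substitute: b = ∂h/∂y = +0.0005714.
h(357209, 3679714) = 117.43 + (+0.002026)·(-230) + (+0.0005714)·(-55) = 117.43 -0.466 -0.031 = 116.933 m.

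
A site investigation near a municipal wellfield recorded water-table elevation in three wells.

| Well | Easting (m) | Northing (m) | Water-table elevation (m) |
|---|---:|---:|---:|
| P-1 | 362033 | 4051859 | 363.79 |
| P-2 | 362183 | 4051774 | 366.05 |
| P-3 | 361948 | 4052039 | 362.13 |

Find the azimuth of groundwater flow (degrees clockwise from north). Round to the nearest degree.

282°

Taking P-1 as reference: P-2−P-1 = (150, -85, +2.26); P-3−P-1 = (-85, 180, -1.66).
Solve a·Δx + b·Δy = Δh: det = 150·180 − (-85)·(-85) = 19775.
∂h/∂x = [(+2.26)·180 − (-1.66)·(-85)] / 19775 = +0.01344
∂h/∂y = [150·(-1.66) − (-85)·(+2.26)] / 19775 = -0.002877
Flow direction (−∇h) has components (-0.01344 E, +0.002877 N).
Azimuth = atan2(E, N) = atan2(-0.01344, +0.002877) = 282.1° ≈ 282°.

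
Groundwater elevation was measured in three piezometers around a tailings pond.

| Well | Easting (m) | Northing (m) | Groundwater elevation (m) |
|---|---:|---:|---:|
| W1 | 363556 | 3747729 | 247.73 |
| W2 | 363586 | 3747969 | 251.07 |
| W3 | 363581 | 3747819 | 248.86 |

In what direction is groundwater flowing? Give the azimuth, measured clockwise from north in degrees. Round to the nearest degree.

149°

With h = a·x + b·y + c and W1 as origin, the differences give:
  30·a + 240·b = +3.34
  25·a + 90·b = +1.13
Eliminate b (×90 and ×240, subtract): -3300·a = 29.400 → a = ∂h/∂x = -0.008909
Back-substitute: b = ∂h/∂y = +0.01503.
Flow direction (−∇h) has components (+0.008909 E, -0.01503 N).
Azimuth = atan2(E, N) = atan2(+0.008909, -0.01503) = 149.3° ≈ 149°.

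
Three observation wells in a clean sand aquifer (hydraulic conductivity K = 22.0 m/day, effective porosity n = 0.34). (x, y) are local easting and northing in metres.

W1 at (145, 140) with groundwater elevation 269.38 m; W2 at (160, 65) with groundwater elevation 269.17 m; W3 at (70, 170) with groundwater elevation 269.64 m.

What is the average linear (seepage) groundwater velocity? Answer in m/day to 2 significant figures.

0.22 m/day

Taking W1 as reference: W2−W1 = (15, -75, -0.21); W3−W1 = (-75, 30, +0.26).
Solve a·Δx + b·Δy = Δh: det = 15·30 − (-75)·(-75) = -5175.
∂h/∂x = [(-0.21)·30 − (+0.26)·(-75)] / -5175 = -0.002551
∂h/∂y = [15·(+0.26) − (-75)·(-0.21)] / -5175 = +0.002290
|∇h| = √(-0.002551² + 0.002290²) = 0.003428
Seepage velocity v = K·i/n = 22.0 × 0.003428 / 0.34 = 0.2218 m/day.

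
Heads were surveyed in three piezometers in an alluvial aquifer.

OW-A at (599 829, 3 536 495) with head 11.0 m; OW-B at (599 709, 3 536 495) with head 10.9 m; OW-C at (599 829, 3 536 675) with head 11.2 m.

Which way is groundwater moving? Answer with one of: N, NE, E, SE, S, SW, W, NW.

SW

∂h/∂x = (10.9 − 11.0) / (599709 − 599829) = +0.0008333
∂h/∂y = (11.2 − 11.0) / (3536675 − 3536495) = +0.001111
Flow = −∇h = (-0.0008333 east, -0.001111 north), which points southwest.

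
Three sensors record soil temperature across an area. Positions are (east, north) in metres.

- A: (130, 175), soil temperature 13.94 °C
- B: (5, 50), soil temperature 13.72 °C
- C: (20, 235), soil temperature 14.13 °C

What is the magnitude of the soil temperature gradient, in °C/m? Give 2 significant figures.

Three-point gradient (reference A): Δ to B = (-125, -125, -0.22), Δ to C = (-110, 60, +0.19).
∂T/∂x = -0.0004965, ∂T/∂y = +0.002256 (det = -21250).
|∇f| = √(-0.0004965² + 0.002256²) = 0.00231 °C/m

0.0023 °C/m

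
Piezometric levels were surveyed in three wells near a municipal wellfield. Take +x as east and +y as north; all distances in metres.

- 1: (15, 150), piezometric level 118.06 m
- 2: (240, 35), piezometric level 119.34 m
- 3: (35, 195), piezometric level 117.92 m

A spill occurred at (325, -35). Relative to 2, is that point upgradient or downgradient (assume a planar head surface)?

Taking 1 as reference: 2−1 = (225, -115, +1.28); 3−1 = (20, 45, -0.14).
Solve a·Δx + b·Δy = Δh: det = 225·45 − 20·(-115) = 12425.
∂h/∂x = [(+1.28)·45 − (-0.14)·(-115)] / 12425 = +0.003340
∂h/∂y = [225·(-0.14) − 20·(+1.28)] / 12425 = -0.004596
Head at (325, -35) = 118.06 + (+0.003340)·(310) + (-0.004596)·(-185) = 119.95 m.
That is higher than the 119.34 m at 2, so the point is upgradient.

upgradient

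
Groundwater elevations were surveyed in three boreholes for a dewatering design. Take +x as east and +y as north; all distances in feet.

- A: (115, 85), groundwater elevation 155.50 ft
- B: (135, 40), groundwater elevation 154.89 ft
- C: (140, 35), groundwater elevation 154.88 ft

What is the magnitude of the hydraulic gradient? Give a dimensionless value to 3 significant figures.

Three-point gradient (reference A): Δ to B = (20, -45, -0.61), Δ to C = (25, -50, -0.62).
∂h/∂x = +0.02080, ∂h/∂y = +0.02280 (det = 125).
|∇h| = √(0.02080² + 0.02280²) = 0.03086

0.0309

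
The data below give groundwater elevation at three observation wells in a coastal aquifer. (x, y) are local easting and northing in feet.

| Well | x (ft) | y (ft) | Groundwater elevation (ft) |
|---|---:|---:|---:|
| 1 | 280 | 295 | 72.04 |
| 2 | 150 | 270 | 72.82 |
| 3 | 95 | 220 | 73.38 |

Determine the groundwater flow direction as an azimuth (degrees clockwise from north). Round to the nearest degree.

With h = a·x + b·y + c and 1 as origin, the differences give:
  (-130)·a + (-25)·b = +0.78
  (-185)·a + (-75)·b = +1.34
Eliminate b (×(-75) and ×(-25), subtract): 5125·a = -25.000 → a = ∂h/∂x = -0.004878
Back-substitute: b = ∂h/∂y = -0.005834.
Flow direction (−∇h) has components (+0.004878 E, +0.005834 N).
Azimuth = atan2(E, N) = atan2(+0.004878, +0.005834) = 39.9° ≈ 040°.

040°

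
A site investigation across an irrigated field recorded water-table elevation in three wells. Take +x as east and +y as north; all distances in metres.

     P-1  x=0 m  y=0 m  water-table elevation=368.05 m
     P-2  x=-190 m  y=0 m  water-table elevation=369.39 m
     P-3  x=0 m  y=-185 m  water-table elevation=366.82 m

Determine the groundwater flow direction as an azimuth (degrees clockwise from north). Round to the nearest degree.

133°

∂h/∂x = (369.39 − 368.05) / (-190 − 0) = -0.007053
∂h/∂y = (366.82 − 368.05) / (-185 − 0) = +0.006649
Flow direction (−∇h) has components (+0.007053 E, -0.006649 N).
Azimuth = atan2(E, N) = atan2(+0.007053, -0.006649) = 133.3° ≈ 133°.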